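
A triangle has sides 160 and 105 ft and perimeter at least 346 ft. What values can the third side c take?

Triangle inequality alone gives 55 < c < 265.
The perimeter condition gives c ≥ 346 − 160 − 105 = 81.
Intersecting the two: 81 ≤ c < 265.

81 ≤ c < 265 ft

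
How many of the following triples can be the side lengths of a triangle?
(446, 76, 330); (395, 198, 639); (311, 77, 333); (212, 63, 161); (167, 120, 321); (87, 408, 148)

2

(76,330,446): 76+330 ≤ 446 → not valid
(198,395,639): 198+395 ≤ 639 → not valid
(77,311,333): 77+311 > 333 → valid
(63,161,212): 63+161 > 212 → valid
(120,167,321): 120+167 ≤ 321 → not valid
(87,148,408): 87+148 ≤ 408 → not valid
2 of the 6 triples form a triangle.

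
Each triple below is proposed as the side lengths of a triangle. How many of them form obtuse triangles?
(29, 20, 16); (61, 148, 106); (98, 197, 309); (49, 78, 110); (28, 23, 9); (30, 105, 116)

5

(29,20,16): 16²+20² = 656 < 841 = 29² → obtuse
(61,148,106): 61²+106² = 14957 < 21904 = 148² → obtuse
(98,197,309): 98+197 ≤ 309, not a triangle
(49,78,110): 49²+78² = 8485 < 12100 = 110² → obtuse
(28,23,9): 9²+23² = 610 < 784 = 28² → obtuse
(30,105,116): 30²+105² = 11925 < 13456 = 116² → obtuse
5 of the 6 are obtuse.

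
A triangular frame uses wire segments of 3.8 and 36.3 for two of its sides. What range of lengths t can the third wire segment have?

By the triangle inequality, t must be less than 3.8 + 36.3 = 40.1 and greater than |3.8 − 36.3| = 32.5.

32.5 < t < 40.1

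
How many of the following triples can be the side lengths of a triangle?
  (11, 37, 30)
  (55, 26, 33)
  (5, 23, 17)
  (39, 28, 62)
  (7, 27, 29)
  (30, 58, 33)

5

(11,30,37): 11+30 > 37 → valid
(26,33,55): 26+33 > 55 → valid
(5,17,23): 5+17 ≤ 23 → not valid
(28,39,62): 28+39 > 62 → valid
(7,27,29): 7+27 > 29 → valid
(30,33,58): 30+33 > 58 → valid
5 of the 6 triples form a triangle.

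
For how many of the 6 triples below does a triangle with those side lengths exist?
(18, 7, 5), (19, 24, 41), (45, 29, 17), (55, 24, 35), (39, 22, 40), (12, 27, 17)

(5,7,18): 5+7 ≤ 18 → not valid
(19,24,41): 19+24 > 41 → valid
(17,29,45): 17+29 > 45 → valid
(24,35,55): 24+35 > 55 → valid
(22,39,40): 22+39 > 40 → valid
(12,17,27): 12+17 > 27 → valid
5 of the 6 triples form a triangle.

5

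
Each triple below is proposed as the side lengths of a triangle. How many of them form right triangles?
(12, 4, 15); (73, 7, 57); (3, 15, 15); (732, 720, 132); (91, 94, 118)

1

(12,4,15): 4²+12² = 160 < 225 = 15² → obtuse
(73,7,57): 7+57 ≤ 73, not a triangle
(3,15,15): 3²+15² = 234 > 225 = 15² → acute
(732,720,132): 132²+720² = 535824 = 732² → right
(91,94,118): 91²+94² = 17117 > 13924 = 118² → acute
1 of the 5 is right.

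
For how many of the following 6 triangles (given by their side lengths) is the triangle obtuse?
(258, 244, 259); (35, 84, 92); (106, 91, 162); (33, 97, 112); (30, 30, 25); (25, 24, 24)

(258,244,259): 244²+258² = 126100 > 67081 = 259² → acute
(35,84,92): 35²+84² = 8281 < 8464 = 92² → obtuse
(106,91,162): 91²+106² = 19517 < 26244 = 162² → obtuse
(33,97,112): 33²+97² = 10498 < 12544 = 112² → obtuse
(30,30,25): 25²+30² = 1525 > 900 = 30² → acute
(25,24,24): 24²+24² = 1152 > 625 = 25² → acute
3 of the 6 are obtuse.

3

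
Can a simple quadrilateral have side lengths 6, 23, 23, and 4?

A quadrilateral exists iff every side is shorter than the sum of the others — equivalently, the longest side is less than the sum of the rest.
Longest side 23 < 33 (sum of the remaining 3), so yes.

Yes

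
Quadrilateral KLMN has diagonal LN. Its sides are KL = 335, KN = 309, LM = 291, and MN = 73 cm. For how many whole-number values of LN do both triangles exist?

145

From triangle KLN: 26 < LN < 644.
From triangle MLN: 218 < LN < 364.
Intersection: 218 < LN < 364, so integers 219 through 363: 145 values.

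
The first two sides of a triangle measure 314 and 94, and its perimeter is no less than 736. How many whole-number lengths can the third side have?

80

Triangle inequality: 220 < x < 408. Perimeter ≥ 736 gives x ≥ 736 − 314 − 94 = 328.
So 328 ≤ x < 408; integers 328 through 407: 80 values.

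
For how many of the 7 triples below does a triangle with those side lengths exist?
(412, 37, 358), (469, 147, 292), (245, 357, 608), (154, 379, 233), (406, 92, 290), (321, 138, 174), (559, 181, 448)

2

(37,358,412): 37+358 ≤ 412 → not valid
(147,292,469): 147+292 ≤ 469 → not valid
(245,357,608): 245+357 ≤ 608 → not valid
(154,233,379): 154+233 > 379 → valid
(92,290,406): 92+290 ≤ 406 → not valid
(138,174,321): 138+174 ≤ 321 → not valid
(181,448,559): 181+448 > 559 → valid
2 of the 7 triples form a triangle.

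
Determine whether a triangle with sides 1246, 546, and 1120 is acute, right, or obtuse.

Compare the square of the longest side to the sum of squares of the other two: 546² + 1120² = 1552516 = 1246².

right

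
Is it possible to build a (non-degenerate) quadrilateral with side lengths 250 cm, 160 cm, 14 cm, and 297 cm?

A quadrilateral exists iff every side is shorter than the sum of the others — equivalently, the longest side is less than the sum of the rest.
Longest side 297 < 424 (sum of the remaining 3), so yes.

Yes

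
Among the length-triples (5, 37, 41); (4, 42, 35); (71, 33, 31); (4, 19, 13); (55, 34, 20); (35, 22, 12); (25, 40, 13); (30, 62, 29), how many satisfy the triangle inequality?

(5,37,41): 5+37 > 41 → valid
(4,35,42): 4+35 ≤ 42 → not valid
(31,33,71): 31+33 ≤ 71 → not valid
(4,13,19): 4+13 ≤ 19 → not valid
(20,34,55): 20+34 ≤ 55 → not valid
(12,22,35): 12+22 ≤ 35 → not valid
(13,25,40): 13+25 ≤ 40 → not valid
(29,30,62): 29+30 ≤ 62 → not valid
1 of the 8 triples forms a triangle.

1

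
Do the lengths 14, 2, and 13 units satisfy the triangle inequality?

Yes

The longest side is 14, and the other two sum to 15.
Since 15 > 14, the triangle inequality holds.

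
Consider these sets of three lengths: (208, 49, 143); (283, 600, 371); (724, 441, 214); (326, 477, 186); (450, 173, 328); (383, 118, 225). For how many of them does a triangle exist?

3

(49,143,208): 49+143 ≤ 208 → not valid
(283,371,600): 283+371 > 600 → valid
(214,441,724): 214+441 ≤ 724 → not valid
(186,326,477): 186+326 > 477 → valid
(173,328,450): 173+328 > 450 → valid
(118,225,383): 118+225 ≤ 383 → not valid
3 of the 6 triples form a triangle.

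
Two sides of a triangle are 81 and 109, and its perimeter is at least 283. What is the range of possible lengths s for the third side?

93 ≤ s < 190

Triangle inequality alone gives 28 < s < 190.
The perimeter condition gives s ≥ 283 − 81 − 109 = 93.
Intersecting the two: 93 ≤ s < 190.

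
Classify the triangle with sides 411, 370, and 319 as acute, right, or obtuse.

Compare the square of the longest side to the sum of squares of the other two: 319² + 370² = 238661 > 168921 = 411².

acute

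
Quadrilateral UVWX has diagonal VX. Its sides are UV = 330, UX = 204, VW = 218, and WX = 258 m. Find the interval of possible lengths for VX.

126 < VX < 476

From triangle UVX: |330 − 204| < VX < 330 + 204, i.e. 126 < VX < 534.
From triangle WVX: 40 < VX < 476.
Both must hold, so VX lies in the intersection.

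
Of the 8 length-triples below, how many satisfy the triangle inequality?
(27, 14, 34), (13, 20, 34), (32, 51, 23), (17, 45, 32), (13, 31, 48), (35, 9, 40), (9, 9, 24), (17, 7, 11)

5

(14,27,34): 14+27 > 34 → valid
(13,20,34): 13+20 ≤ 34 → not valid
(23,32,51): 23+32 > 51 → valid
(17,32,45): 17+32 > 45 → valid
(13,31,48): 13+31 ≤ 48 → not valid
(9,35,40): 9+35 > 40 → valid
(9,9,24): 9+9 ≤ 24 → not valid
(7,11,17): 7+11 > 17 → valid
5 of the 8 triples form a triangle.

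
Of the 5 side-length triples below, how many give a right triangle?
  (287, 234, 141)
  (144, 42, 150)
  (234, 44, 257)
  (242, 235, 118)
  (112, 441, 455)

(287,234,141): 141²+234² = 74637 < 82369 = 287² → obtuse
(144,42,150): 42²+144² = 22500 = 150² → right
(234,44,257): 44²+234² = 56692 < 66049 = 257² → obtuse
(242,235,118): 118²+235² = 69149 > 58564 = 242² → acute
(112,441,455): 112²+441² = 207025 = 455² → right
2 of the 5 are right.

2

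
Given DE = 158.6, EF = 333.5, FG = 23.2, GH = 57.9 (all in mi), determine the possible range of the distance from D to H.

The maximum is all hops collinear in one direction: 158.6 + 333.5 + 23.2 + 57.9 = 573.2.
The longest hop is 333.5; the others sum to 239.7. Folding the others back against it leaves at least 333.5 − 239.7 = 93.8.

93.8 ≤ DH ≤ 573.2 mi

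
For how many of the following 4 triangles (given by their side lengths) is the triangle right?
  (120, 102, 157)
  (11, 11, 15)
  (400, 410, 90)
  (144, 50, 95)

1

(120,102,157): 102²+120² = 24804 > 24649 = 157² → acute
(11,11,15): 11²+11² = 242 > 225 = 15² → acute
(400,410,90): 90²+400² = 168100 = 410² → right
(144,50,95): 50²+95² = 11525 < 20736 = 144² → obtuse
1 of the 4 is right.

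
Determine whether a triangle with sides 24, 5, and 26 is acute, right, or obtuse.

obtuse

Compare the square of the longest side to the sum of squares of the other two: 5² + 24² = 601 < 676 = 26².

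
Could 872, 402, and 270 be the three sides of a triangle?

The longest side is 872, but the other two sum to only 672.
672 < 872, so the triangle inequality fails.

No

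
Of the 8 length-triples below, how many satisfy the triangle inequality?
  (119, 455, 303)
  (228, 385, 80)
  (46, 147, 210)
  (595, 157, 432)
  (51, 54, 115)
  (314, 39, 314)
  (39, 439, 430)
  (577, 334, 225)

(119,303,455): 119+303 ≤ 455 → not valid
(80,228,385): 80+228 ≤ 385 → not valid
(46,147,210): 46+147 ≤ 210 → not valid
(157,432,595): 157+432 ≤ 595 → not valid
(51,54,115): 51+54 ≤ 115 → not valid
(39,314,314): 39+314 > 314 → valid
(39,430,439): 39+430 > 439 → valid
(225,334,577): 225+334 ≤ 577 → not valid
2 of the 8 triples form a triangle.

2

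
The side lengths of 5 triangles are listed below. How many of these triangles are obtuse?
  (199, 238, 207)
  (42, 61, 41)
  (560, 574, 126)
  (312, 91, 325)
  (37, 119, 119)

1

(199,238,207): 199²+207² = 82450 > 56644 = 238² → acute
(42,61,41): 41²+42² = 3445 < 3721 = 61² → obtuse
(560,574,126): 126²+560² = 329476 = 574² → right
(312,91,325): 91²+312² = 105625 = 325² → right
(37,119,119): 37²+119² = 15530 > 14161 = 119² → acute
1 of the 5 is obtuse.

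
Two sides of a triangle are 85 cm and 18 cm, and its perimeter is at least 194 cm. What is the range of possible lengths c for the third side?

91 ≤ c < 103

Triangle inequality alone gives 67 < c < 103.
The perimeter condition gives c ≥ 194 − 85 − 18 = 91.
Intersecting the two: 91 ≤ c < 103.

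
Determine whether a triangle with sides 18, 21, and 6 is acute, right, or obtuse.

obtuse

Compare the square of the longest side to the sum of squares of the other two: 6² + 18² = 360 < 441 = 21².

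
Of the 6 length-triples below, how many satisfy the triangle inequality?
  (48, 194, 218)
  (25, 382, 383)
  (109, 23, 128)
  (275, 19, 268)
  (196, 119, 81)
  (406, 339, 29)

5

(48,194,218): 48+194 > 218 → valid
(25,382,383): 25+382 > 383 → valid
(23,109,128): 23+109 > 128 → valid
(19,268,275): 19+268 > 275 → valid
(81,119,196): 81+119 > 196 → valid
(29,339,406): 29+339 ≤ 406 → not valid
5 of the 6 triples form a triangle.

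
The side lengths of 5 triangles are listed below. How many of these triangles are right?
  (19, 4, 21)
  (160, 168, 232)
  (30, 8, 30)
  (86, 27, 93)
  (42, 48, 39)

1

(19,4,21): 4²+19² = 377 < 441 = 21² → obtuse
(160,168,232): 160²+168² = 53824 = 232² → right
(30,8,30): 8²+30² = 964 > 900 = 30² → acute
(86,27,93): 27²+86² = 8125 < 8649 = 93² → obtuse
(42,48,39): 39²+42² = 3285 > 2304 = 48² → acute
1 of the 5 is right.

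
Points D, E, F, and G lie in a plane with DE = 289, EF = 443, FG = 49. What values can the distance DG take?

105 ≤ DG ≤ 781

The maximum is all hops collinear in one direction: 289 + 443 + 49 = 781.
The longest hop is 443; the others sum to 338. Folding the others back against it leaves at least 443 − 338 = 105.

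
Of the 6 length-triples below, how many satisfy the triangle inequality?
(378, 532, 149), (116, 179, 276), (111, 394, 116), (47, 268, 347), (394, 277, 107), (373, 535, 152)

1

(149,378,532): 149+378 ≤ 532 → not valid
(116,179,276): 116+179 > 276 → valid
(111,116,394): 111+116 ≤ 394 → not valid
(47,268,347): 47+268 ≤ 347 → not valid
(107,277,394): 107+277 ≤ 394 → not valid
(152,373,535): 152+373 ≤ 535 → not valid
1 of the 6 triples forms a triangle.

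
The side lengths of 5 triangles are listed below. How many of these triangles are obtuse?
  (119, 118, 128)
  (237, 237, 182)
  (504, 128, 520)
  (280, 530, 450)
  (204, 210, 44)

1

(119,118,128): 118²+119² = 28085 > 16384 = 128² → acute
(237,237,182): 182²+237² = 89293 > 56169 = 237² → acute
(504,128,520): 128²+504² = 270400 = 520² → right
(280,530,450): 280²+450² = 280900 = 530² → right
(204,210,44): 44²+204² = 43552 < 44100 = 210² → obtuse
1 of the 5 is obtuse.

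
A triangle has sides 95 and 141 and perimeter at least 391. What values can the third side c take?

155 ≤ c < 236

Triangle inequality alone gives 46 < c < 236.
The perimeter condition gives c ≥ 391 − 95 − 141 = 155.
Intersecting the two: 155 ≤ c < 236.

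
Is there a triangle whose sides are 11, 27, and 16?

The two shorter sides sum to 27, exactly equal to the longest side 27.
That gives only a degenerate (flat) triangle — the inequality must be strict.

No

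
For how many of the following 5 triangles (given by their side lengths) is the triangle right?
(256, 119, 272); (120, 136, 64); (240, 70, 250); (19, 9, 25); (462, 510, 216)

(256,119,272): 119²+256² = 79697 > 73984 = 272² → acute
(120,136,64): 64²+120² = 18496 = 136² → right
(240,70,250): 70²+240² = 62500 = 250² → right
(19,9,25): 9²+19² = 442 < 625 = 25² → obtuse
(462,510,216): 216²+462² = 260100 = 510² → right
3 of the 5 are right.

3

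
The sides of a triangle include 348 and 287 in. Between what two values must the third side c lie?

61 < c < 635

By the triangle inequality, c must be less than 348 + 287 = 635 and greater than |348 − 287| = 61.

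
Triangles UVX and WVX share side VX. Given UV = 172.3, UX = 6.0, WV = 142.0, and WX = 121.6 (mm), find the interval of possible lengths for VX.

166.3 < VX < 178.3

From triangle UVX: |172.3 − 6.0| < VX < 172.3 + 6.0, i.e. 166.3 < VX < 178.3.
From triangle WVX: 20.4 < VX < 263.6.
Both must hold, so VX lies in the intersection.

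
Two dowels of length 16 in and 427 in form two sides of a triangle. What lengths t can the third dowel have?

By the triangle inequality, t must be less than 16 + 427 = 443 and greater than |16 − 427| = 411.

411 < t < 443 (in)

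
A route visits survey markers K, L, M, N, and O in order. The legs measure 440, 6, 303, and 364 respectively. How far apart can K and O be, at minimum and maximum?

0 ≤ KO ≤ 1113

The maximum is all hops collinear in one direction: 440 + 6 + 303 + 364 = 1113.
The longest hop is 440; the others sum to 673. Since 440 ≤ 673, the path can fold back on itself completely, so the minimum distance is 0.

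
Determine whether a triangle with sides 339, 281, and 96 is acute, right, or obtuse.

obtuse

Compare the square of the longest side to the sum of squares of the other two: 96² + 281² = 88177 < 114921 = 339².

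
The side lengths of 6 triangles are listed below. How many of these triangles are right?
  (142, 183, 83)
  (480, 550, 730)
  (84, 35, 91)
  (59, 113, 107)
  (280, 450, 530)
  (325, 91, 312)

(142,183,83): 83²+142² = 27053 < 33489 = 183² → obtuse
(480,550,730): 480²+550² = 532900 = 730² → right
(84,35,91): 35²+84² = 8281 = 91² → right
(59,113,107): 59²+107² = 14930 > 12769 = 113² → acute
(280,450,530): 280²+450² = 280900 = 530² → right
(325,91,312): 91²+312² = 105625 = 325² → right
4 of the 6 are right.

4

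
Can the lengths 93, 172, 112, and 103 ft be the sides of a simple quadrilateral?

A quadrilateral exists iff every side is shorter than the sum of the others — equivalently, the longest side is less than the sum of the rest.
Longest side 172 < 308 (sum of the remaining 3), so yes.

Yes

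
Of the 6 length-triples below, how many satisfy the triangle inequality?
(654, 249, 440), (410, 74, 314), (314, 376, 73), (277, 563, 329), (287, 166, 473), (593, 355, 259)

(249,440,654): 249+440 > 654 → valid
(74,314,410): 74+314 ≤ 410 → not valid
(73,314,376): 73+314 > 376 → valid
(277,329,563): 277+329 > 563 → valid
(166,287,473): 166+287 ≤ 473 → not valid
(259,355,593): 259+355 > 593 → valid
4 of the 6 triples form a triangle.

4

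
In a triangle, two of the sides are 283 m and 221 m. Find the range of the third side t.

By the triangle inequality, t must be less than 283 + 221 = 504 and greater than |283 − 221| = 62.

62 < t < 504 (m)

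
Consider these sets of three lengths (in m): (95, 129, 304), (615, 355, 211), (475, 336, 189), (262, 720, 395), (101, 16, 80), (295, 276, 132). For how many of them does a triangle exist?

(95,129,304): 95+129 ≤ 304 → not valid
(211,355,615): 211+355 ≤ 615 → not valid
(189,336,475): 189+336 > 475 → valid
(262,395,720): 262+395 ≤ 720 → not valid
(16,80,101): 16+80 ≤ 101 → not valid
(132,276,295): 132+276 > 295 → valid
2 of the 6 triples form a triangle.

2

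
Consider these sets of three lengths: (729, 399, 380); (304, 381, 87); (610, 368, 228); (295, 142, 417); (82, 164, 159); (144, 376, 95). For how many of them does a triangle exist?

4

(380,399,729): 380+399 > 729 → valid
(87,304,381): 87+304 > 381 → valid
(228,368,610): 228+368 ≤ 610 → not valid
(142,295,417): 142+295 > 417 → valid
(82,159,164): 82+159 > 164 → valid
(95,144,376): 95+144 ≤ 376 → not valid
4 of the 6 triples form a triangle.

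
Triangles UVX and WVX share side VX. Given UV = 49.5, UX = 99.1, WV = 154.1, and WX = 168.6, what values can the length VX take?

49.6 < VX < 148.6

From triangle UVX: |49.5 − 99.1| < VX < 49.5 + 99.1, i.e. 49.6 < VX < 148.6.
From triangle WVX: 14.5 < VX < 322.7.
Both must hold, so VX lies in the intersection.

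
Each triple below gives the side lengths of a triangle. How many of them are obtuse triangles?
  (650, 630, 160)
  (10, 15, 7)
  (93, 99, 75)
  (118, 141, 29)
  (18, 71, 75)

3

(650,630,160): 160²+630² = 422500 = 650² → right
(10,15,7): 7²+10² = 149 < 225 = 15² → obtuse
(93,99,75): 75²+93² = 14274 > 9801 = 99² → acute
(118,141,29): 29²+118² = 14765 < 19881 = 141² → obtuse
(18,71,75): 18²+71² = 5365 < 5625 = 75² → obtuse
3 of the 5 are obtuse.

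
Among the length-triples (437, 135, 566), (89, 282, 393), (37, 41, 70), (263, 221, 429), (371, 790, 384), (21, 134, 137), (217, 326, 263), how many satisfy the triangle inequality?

(135,437,566): 135+437 > 566 → valid
(89,282,393): 89+282 ≤ 393 → not valid
(37,41,70): 37+41 > 70 → valid
(221,263,429): 221+263 > 429 → valid
(371,384,790): 371+384 ≤ 790 → not valid
(21,134,137): 21+134 > 137 → valid
(217,263,326): 217+263 > 326 → valid
5 of the 7 triples form a triangle.

5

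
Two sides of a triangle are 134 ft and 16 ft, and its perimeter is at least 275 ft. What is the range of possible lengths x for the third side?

125 ≤ x < 150

Triangle inequality alone gives 118 < x < 150.
The perimeter condition gives x ≥ 275 − 134 − 16 = 125.
Intersecting the two: 125 ≤ x < 150.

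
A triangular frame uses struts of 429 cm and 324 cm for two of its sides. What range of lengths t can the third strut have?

By the triangle inequality, t must be less than 429 + 324 = 753 and greater than |429 − 324| = 105.

105 < t < 753 (cm)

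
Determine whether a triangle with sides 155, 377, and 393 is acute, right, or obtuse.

acute

Compare the square of the longest side to the sum of squares of the other two: 155² + 377² = 166154 > 154449 = 393².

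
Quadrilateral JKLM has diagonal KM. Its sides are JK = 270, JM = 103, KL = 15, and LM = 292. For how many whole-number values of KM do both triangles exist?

29

From triangle JKM: 167 < KM < 373.
From triangle LKM: 277 < KM < 307.
Intersection: 277 < KM < 307, so integers 278 through 306: 29 values.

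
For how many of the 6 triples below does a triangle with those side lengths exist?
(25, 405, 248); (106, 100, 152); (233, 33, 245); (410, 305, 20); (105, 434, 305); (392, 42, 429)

(25,248,405): 25+248 ≤ 405 → not valid
(100,106,152): 100+106 > 152 → valid
(33,233,245): 33+233 > 245 → valid
(20,305,410): 20+305 ≤ 410 → not valid
(105,305,434): 105+305 ≤ 434 → not valid
(42,392,429): 42+392 > 429 → valid
3 of the 6 triples form a triangle.

3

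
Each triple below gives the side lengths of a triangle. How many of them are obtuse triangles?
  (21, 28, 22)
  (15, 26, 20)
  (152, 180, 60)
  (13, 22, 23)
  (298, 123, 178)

(21,28,22): 21²+22² = 925 > 784 = 28² → acute
(15,26,20): 15²+20² = 625 < 676 = 26² → obtuse
(152,180,60): 60²+152² = 26704 < 32400 = 180² → obtuse
(13,22,23): 13²+22² = 653 > 529 = 23² → acute
(298,123,178): 123²+178² = 46813 < 88804 = 298² → obtuse
3 of the 5 are obtuse.

3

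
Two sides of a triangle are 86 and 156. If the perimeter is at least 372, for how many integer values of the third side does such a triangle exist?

Triangle inequality: 70 < x < 242. Perimeter ≥ 372 gives x ≥ 372 − 86 − 156 = 130.
So 130 ≤ x < 242; integers 130 through 241: 112 values.

112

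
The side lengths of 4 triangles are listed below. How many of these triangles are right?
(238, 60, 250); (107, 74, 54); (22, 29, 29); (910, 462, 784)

(238,60,250): 60²+238² = 60244 < 62500 = 250² → obtuse
(107,74,54): 54²+74² = 8392 < 11449 = 107² → obtuse
(22,29,29): 22²+29² = 1325 > 841 = 29² → acute
(910,462,784): 462²+784² = 828100 = 910² → right
1 of the 4 is right.

1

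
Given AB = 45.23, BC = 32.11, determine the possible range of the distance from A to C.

13.12 ≤ AC ≤ 77.34

By the triangle inequality, |45.23 − 32.11| ≤ AC ≤ 45.23 + 32.11.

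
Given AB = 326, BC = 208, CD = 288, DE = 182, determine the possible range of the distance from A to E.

0 ≤ AE ≤ 1004

The maximum is all hops collinear in one direction: 326 + 208 + 288 + 182 = 1004.
The longest hop is 326; the others sum to 678. Since 326 ≤ 678, the path can fold back on itself completely, so the minimum distance is 0.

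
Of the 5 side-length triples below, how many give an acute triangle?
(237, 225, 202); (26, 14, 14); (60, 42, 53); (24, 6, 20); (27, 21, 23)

(237,225,202): 202²+225² = 91429 > 56169 = 237² → acute
(26,14,14): 14²+14² = 392 < 676 = 26² → obtuse
(60,42,53): 42²+53² = 4573 > 3600 = 60² → acute
(24,6,20): 6²+20² = 436 < 576 = 24² → obtuse
(27,21,23): 21²+23² = 970 > 729 = 27² → acute
3 of the 5 are acute.

3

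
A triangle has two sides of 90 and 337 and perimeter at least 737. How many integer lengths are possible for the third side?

Triangle inequality: 247 < x < 427. Perimeter ≥ 737 gives x ≥ 737 − 90 − 337 = 310.
So 310 ≤ x < 427; integers 310 through 426: 117 values.

117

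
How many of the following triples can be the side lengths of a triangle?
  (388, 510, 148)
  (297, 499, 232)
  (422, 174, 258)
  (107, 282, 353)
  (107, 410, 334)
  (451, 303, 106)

5

(148,388,510): 148+388 > 510 → valid
(232,297,499): 232+297 > 499 → valid
(174,258,422): 174+258 > 422 → valid
(107,282,353): 107+282 > 353 → valid
(107,334,410): 107+334 > 410 → valid
(106,303,451): 106+303 ≤ 451 → not valid
5 of the 6 triples form a triangle.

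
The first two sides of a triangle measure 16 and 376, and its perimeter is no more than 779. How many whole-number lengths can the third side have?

27

Triangle inequality: 360 < x < 392. Perimeter ≤ 779 gives x ≤ 779 − 16 − 376 = 387.
So 360 < x ≤ 387; integers 361 through 387: 27 values.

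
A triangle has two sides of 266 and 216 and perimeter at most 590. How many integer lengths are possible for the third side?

Triangle inequality: 50 < x < 482. Perimeter ≤ 590 gives x ≤ 590 − 266 − 216 = 108.
So 50 < x ≤ 108; integers 51 through 108: 58 values.

58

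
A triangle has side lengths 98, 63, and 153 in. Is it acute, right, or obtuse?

Compare the square of the longest side to the sum of squares of the other two: 63² + 98² = 13573 < 23409 = 153².

obtuse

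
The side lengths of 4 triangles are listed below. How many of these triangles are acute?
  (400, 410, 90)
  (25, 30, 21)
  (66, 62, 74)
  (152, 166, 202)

3

(400,410,90): 90²+400² = 168100 = 410² → right
(25,30,21): 21²+25² = 1066 > 900 = 30² → acute
(66,62,74): 62²+66² = 8200 > 5476 = 74² → acute
(152,166,202): 152²+166² = 50660 > 40804 = 202² → acute
3 of the 4 are acute.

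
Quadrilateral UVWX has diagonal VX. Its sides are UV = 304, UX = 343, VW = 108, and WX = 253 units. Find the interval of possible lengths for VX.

145 < VX < 361

From triangle UVX: |304 − 343| < VX < 304 + 343, i.e. 39 < VX < 647.
From triangle WVX: 145 < VX < 361.
Both must hold, so VX lies in the intersection.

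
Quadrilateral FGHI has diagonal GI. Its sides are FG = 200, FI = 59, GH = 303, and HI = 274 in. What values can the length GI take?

141 < GI < 259

From triangle FGI: |200 − 59| < GI < 200 + 59, i.e. 141 < GI < 259.
From triangle HGI: 29 < GI < 577.
Both must hold, so GI lies in the intersection.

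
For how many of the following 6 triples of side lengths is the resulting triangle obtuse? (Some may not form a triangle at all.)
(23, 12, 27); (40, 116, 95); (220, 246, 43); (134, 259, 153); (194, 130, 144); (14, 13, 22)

(23,12,27): 12²+23² = 673 < 729 = 27² → obtuse
(40,116,95): 40²+95² = 10625 < 13456 = 116² → obtuse
(220,246,43): 43²+220² = 50249 < 60516 = 246² → obtuse
(134,259,153): 134²+153² = 41365 < 67081 = 259² → obtuse
(194,130,144): 130²+144² = 37636 = 194² → right
(14,13,22): 13²+14² = 365 < 484 = 22² → obtuse
5 of the 6 are obtuse.

5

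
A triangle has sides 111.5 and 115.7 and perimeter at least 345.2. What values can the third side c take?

Triangle inequality alone gives 4.2 < c < 227.2.
The perimeter condition gives c ≥ 345.2 − 111.5 − 115.7 = 118.0.
Intersecting the two: 118.0 ≤ c < 227.2.

118.0 ≤ c < 227.2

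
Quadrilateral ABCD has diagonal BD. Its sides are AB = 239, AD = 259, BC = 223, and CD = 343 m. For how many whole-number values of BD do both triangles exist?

377

From triangle ABD: 20 < BD < 498.
From triangle CBD: 120 < BD < 566.
Intersection: 120 < BD < 498, so integers 121 through 497: 377 values.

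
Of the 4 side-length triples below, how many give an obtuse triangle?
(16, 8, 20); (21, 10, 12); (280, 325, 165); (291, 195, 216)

2

(16,8,20): 8²+16² = 320 < 400 = 20² → obtuse
(21,10,12): 10²+12² = 244 < 441 = 21² → obtuse
(280,325,165): 165²+280² = 105625 = 325² → right
(291,195,216): 195²+216² = 84681 = 291² → right
2 of the 4 are obtuse.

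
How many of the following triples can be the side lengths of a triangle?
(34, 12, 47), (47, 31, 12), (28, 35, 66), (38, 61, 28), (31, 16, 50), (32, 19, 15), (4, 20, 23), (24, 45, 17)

(12,34,47): 12+34 ≤ 47 → not valid
(12,31,47): 12+31 ≤ 47 → not valid
(28,35,66): 28+35 ≤ 66 → not valid
(28,38,61): 28+38 > 61 → valid
(16,31,50): 16+31 ≤ 50 → not valid
(15,19,32): 15+19 > 32 → valid
(4,20,23): 4+20 > 23 → valid
(17,24,45): 17+24 ≤ 45 → not valid
3 of the 8 triples form a triangle.

3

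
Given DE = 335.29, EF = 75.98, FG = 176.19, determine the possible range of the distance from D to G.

83.12 ≤ DG ≤ 587.46

The maximum is all hops collinear in one direction: 335.29 + 75.98 + 176.19 = 587.46.
The longest hop is 335.29; the others sum to 252.17. Folding the others back against it leaves at least 335.29 − 252.17 = 83.12.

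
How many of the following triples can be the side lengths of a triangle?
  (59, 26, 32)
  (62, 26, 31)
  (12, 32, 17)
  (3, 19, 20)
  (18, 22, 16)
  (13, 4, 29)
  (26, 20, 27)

3

(26,32,59): 26+32 ≤ 59 → not valid
(26,31,62): 26+31 ≤ 62 → not valid
(12,17,32): 12+17 ≤ 32 → not valid
(3,19,20): 3+19 > 20 → valid
(16,18,22): 16+18 > 22 → valid
(4,13,29): 4+13 ≤ 29 → not valid
(20,26,27): 20+26 > 27 → valid
3 of the 7 triples form a triangle.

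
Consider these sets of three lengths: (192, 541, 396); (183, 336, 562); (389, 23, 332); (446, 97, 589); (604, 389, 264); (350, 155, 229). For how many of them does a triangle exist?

(192,396,541): 192+396 > 541 → valid
(183,336,562): 183+336 ≤ 562 → not valid
(23,332,389): 23+332 ≤ 389 → not valid
(97,446,589): 97+446 ≤ 589 → not valid
(264,389,604): 264+389 > 604 → valid
(155,229,350): 155+229 > 350 → valid
3 of the 6 triples form a triangle.

3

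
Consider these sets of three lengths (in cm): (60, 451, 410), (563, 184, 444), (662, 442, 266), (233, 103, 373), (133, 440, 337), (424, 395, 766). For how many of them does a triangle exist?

(60,410,451): 60+410 > 451 → valid
(184,444,563): 184+444 > 563 → valid
(266,442,662): 266+442 > 662 → valid
(103,233,373): 103+233 ≤ 373 → not valid
(133,337,440): 133+337 > 440 → valid
(395,424,766): 395+424 > 766 → valid
5 of the 6 triples form a triangle.

5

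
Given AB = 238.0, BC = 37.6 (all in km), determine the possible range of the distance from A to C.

200.4 ≤ AC ≤ 275.6 km

By the triangle inequality, |238.0 − 37.6| ≤ AC ≤ 238.0 + 37.6.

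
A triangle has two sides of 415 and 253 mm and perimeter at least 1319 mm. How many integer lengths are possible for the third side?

17

Triangle inequality: 162 < x < 668. Perimeter ≥ 1319 gives x ≥ 1319 − 415 − 253 = 651.
So 651 ≤ x < 668; integers 651 through 667: 17 values.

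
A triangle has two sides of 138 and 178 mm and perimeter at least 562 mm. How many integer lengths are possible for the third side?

Triangle inequality: 40 < x < 316. Perimeter ≥ 562 gives x ≥ 562 − 138 − 178 = 246.
So 246 ≤ x < 316; integers 246 through 315: 70 values.

70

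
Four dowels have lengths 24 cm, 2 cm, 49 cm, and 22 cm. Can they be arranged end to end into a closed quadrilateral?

For a quadrilateral, each side must be shorter than the sum of the others.
Here the longest side is 49, but the remaining 3 sides sum to only 48.

No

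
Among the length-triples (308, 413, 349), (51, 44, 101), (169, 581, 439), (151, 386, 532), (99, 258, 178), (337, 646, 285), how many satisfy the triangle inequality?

4

(308,349,413): 308+349 > 413 → valid
(44,51,101): 44+51 ≤ 101 → not valid
(169,439,581): 169+439 > 581 → valid
(151,386,532): 151+386 > 532 → valid
(99,178,258): 99+178 > 258 → valid
(285,337,646): 285+337 ≤ 646 → not valid
4 of the 6 triples form a triangle.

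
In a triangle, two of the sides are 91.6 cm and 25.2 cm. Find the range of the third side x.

66.4 < x < 116.8

By the triangle inequality, x must be less than 91.6 + 25.2 = 116.8 and greater than |91.6 − 25.2| = 66.4.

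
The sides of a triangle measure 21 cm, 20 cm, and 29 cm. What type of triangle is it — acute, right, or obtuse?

right

Compare the square of the longest side to the sum of squares of the other two: 20² + 21² = 841 = 29².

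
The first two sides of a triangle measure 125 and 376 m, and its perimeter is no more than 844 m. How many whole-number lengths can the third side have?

Triangle inequality: 251 < x < 501. Perimeter ≤ 844 gives x ≤ 844 − 125 − 376 = 343.
So 251 < x ≤ 343; integers 252 through 343: 92 values.

92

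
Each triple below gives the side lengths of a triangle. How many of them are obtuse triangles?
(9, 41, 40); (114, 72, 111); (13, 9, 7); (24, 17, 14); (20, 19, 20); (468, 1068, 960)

(9,41,40): 9²+40² = 1681 = 41² → right
(114,72,111): 72²+111² = 17505 > 12996 = 114² → acute
(13,9,7): 7²+9² = 130 < 169 = 13² → obtuse
(24,17,14): 14²+17² = 485 < 576 = 24² → obtuse
(20,19,20): 19²+20² = 761 > 400 = 20² → acute
(468,1068,960): 468²+960² = 1140624 = 1068² → right
2 of the 6 are obtuse.

2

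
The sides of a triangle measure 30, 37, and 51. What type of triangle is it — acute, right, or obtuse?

Compare the square of the longest side to the sum of squares of the other two: 30² + 37² = 2269 < 2601 = 51².

obtuse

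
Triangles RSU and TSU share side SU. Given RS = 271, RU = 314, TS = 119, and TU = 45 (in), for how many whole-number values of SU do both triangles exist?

89

From triangle RSU: 43 < SU < 585.
From triangle TSU: 74 < SU < 164.
Intersection: 74 < SU < 164, so integers 75 through 163: 89 values.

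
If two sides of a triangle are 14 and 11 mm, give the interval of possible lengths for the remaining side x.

By the triangle inequality, x must be less than 14 + 11 = 25 and greater than |14 − 11| = 3.

3 < x < 25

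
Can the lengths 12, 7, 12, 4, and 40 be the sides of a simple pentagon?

No

For a pentagon, each side must be shorter than the sum of the others.
Here the longest side is 40, but the remaining 4 sides sum to only 35.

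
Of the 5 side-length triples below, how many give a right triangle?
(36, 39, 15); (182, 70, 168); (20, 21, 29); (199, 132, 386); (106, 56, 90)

4

(36,39,15): 15²+36² = 1521 = 39² → right
(182,70,168): 70²+168² = 33124 = 182² → right
(20,21,29): 20²+21² = 841 = 29² → right
(199,132,386): 132+199 ≤ 386, not a triangle
(106,56,90): 56²+90² = 11236 = 106² → right
4 of the 5 are right.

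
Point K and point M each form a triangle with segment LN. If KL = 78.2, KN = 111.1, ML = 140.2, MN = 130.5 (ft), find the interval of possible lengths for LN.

32.9 < LN < 189.3

From triangle KLN: |78.2 − 111.1| < LN < 78.2 + 111.1, i.e. 32.9 < LN < 189.3.
From triangle MLN: 9.7 < LN < 270.7.
Both must hold, so LN lies in the intersection.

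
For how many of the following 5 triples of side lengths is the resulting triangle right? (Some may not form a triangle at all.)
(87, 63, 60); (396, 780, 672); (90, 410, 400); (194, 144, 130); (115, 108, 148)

(87,63,60): 60²+63² = 7569 = 87² → right
(396,780,672): 396²+672² = 608400 = 780² → right
(90,410,400): 90²+400² = 168100 = 410² → right
(194,144,130): 130²+144² = 37636 = 194² → right
(115,108,148): 108²+115² = 24889 > 21904 = 148² → acute
4 of the 5 are right.

4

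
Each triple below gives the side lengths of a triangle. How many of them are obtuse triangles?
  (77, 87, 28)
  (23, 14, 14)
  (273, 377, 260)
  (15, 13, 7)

3

(77,87,28): 28²+77² = 6713 < 7569 = 87² → obtuse
(23,14,14): 14²+14² = 392 < 529 = 23² → obtuse
(273,377,260): 260²+273² = 142129 = 377² → right
(15,13,7): 7²+13² = 218 < 225 = 15² → obtuse
3 of the 4 are obtuse.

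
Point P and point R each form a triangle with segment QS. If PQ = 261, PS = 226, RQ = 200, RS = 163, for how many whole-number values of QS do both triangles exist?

From triangle PQS: 35 < QS < 487.
From triangle RQS: 37 < QS < 363.
Intersection: 37 < QS < 363, so integers 38 through 362: 325 values.

325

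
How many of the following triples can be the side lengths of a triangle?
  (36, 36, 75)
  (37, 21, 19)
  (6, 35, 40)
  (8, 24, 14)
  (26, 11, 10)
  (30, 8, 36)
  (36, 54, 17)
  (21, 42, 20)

(36,36,75): 36+36 ≤ 75 → not valid
(19,21,37): 19+21 > 37 → valid
(6,35,40): 6+35 > 40 → valid
(8,14,24): 8+14 ≤ 24 → not valid
(10,11,26): 10+11 ≤ 26 → not valid
(8,30,36): 8+30 > 36 → valid
(17,36,54): 17+36 ≤ 54 → not valid
(20,21,42): 20+21 ≤ 42 → not valid
3 of the 8 triples form a triangle.

3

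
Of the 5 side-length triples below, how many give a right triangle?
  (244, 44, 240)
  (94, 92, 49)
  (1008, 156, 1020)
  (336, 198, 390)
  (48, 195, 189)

(244,44,240): 44²+240² = 59536 = 244² → right
(94,92,49): 49²+92² = 10865 > 8836 = 94² → acute
(1008,156,1020): 156²+1008² = 1040400 = 1020² → right
(336,198,390): 198²+336² = 152100 = 390² → right
(48,195,189): 48²+189² = 38025 = 195² → right
4 of the 5 are right.

4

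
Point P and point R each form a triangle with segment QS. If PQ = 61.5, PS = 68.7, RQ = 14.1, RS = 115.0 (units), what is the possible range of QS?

From triangle PQS: |61.5 − 68.7| < QS < 61.5 + 68.7, i.e. 7.2 < QS < 130.2.
From triangle RQS: 100.9 < QS < 129.1.
Both must hold, so QS lies in the intersection.

100.9 < QS < 129.1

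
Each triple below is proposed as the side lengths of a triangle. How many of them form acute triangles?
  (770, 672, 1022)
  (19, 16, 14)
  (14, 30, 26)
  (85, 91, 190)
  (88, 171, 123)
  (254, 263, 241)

2

(770,672,1022): 672²+770² = 1044484 = 1022² → right
(19,16,14): 14²+16² = 452 > 361 = 19² → acute
(14,30,26): 14²+26² = 872 < 900 = 30² → obtuse
(85,91,190): 85+91 ≤ 190, not a triangle
(88,171,123): 88²+123² = 22873 < 29241 = 171² → obtuse
(254,263,241): 241²+254² = 122597 > 69169 = 263² → acute
2 of the 6 are acute.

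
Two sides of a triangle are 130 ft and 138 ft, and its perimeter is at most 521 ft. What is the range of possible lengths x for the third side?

8 < x ≤ 253

Triangle inequality alone gives 8 < x < 268.
The perimeter condition gives x ≤ 521 − 130 − 138 = 253.
Intersecting the two: 8 < x ≤ 253.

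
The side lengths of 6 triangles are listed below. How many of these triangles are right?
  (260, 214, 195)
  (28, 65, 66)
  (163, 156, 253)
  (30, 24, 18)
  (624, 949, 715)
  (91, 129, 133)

(260,214,195): 195²+214² = 83821 > 67600 = 260² → acute
(28,65,66): 28²+65² = 5009 > 4356 = 66² → acute
(163,156,253): 156²+163² = 50905 < 64009 = 253² → obtuse
(30,24,18): 18²+24² = 900 = 30² → right
(624,949,715): 624²+715² = 900601 = 949² → right
(91,129,133): 91²+129² = 24922 > 17689 = 133² → acute
2 of the 6 are right.

2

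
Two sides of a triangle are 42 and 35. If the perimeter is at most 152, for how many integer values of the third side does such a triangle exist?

Triangle inequality: 7 < x < 77. Perimeter ≤ 152 gives x ≤ 152 − 42 − 35 = 75.
So 7 < x ≤ 75; integers 8 through 75: 68 values.

68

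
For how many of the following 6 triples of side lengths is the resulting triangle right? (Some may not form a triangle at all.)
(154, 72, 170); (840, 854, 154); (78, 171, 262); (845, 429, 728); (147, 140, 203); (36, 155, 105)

(154,72,170): 72²+154² = 28900 = 170² → right
(840,854,154): 154²+840² = 729316 = 854² → right
(78,171,262): 78+171 ≤ 262, not a triangle
(845,429,728): 429²+728² = 714025 = 845² → right
(147,140,203): 140²+147² = 41209 = 203² → right
(36,155,105): 36+105 ≤ 155, not a triangle
4 of the 6 are right.

4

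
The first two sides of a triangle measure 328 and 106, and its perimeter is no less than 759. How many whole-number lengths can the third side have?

109

Triangle inequality: 222 < x < 434. Perimeter ≥ 759 gives x ≥ 759 − 328 − 106 = 325.
So 325 ≤ x < 434; integers 325 through 433: 109 values.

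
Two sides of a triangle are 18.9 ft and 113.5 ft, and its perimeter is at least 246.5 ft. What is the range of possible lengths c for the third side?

Triangle inequality alone gives 94.6 < c < 132.4.
The perimeter condition gives c ≥ 246.5 − 18.9 − 113.5 = 114.1.
Intersecting the two: 114.1 ≤ c < 132.4.

114.1 ≤ c < 132.4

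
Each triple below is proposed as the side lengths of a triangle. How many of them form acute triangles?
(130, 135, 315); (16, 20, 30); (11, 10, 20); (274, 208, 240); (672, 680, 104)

1

(130,135,315): 130+135 ≤ 315, not a triangle
(16,20,30): 16²+20² = 656 < 900 = 30² → obtuse
(11,10,20): 10²+11² = 221 < 400 = 20² → obtuse
(274,208,240): 208²+240² = 100864 > 75076 = 274² → acute
(672,680,104): 104²+672² = 462400 = 680² → right
1 of the 5 is acute.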